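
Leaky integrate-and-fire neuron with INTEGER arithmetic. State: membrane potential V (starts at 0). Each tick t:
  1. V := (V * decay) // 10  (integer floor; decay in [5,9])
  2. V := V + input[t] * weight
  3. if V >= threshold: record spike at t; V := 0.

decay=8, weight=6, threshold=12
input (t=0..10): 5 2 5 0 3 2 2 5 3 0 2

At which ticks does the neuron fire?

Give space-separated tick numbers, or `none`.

Answer: 0 1 2 4 5 6 7 8 10

Derivation:
t=0: input=5 -> V=0 FIRE
t=1: input=2 -> V=0 FIRE
t=2: input=5 -> V=0 FIRE
t=3: input=0 -> V=0
t=4: input=3 -> V=0 FIRE
t=5: input=2 -> V=0 FIRE
t=6: input=2 -> V=0 FIRE
t=7: input=5 -> V=0 FIRE
t=8: input=3 -> V=0 FIRE
t=9: input=0 -> V=0
t=10: input=2 -> V=0 FIRE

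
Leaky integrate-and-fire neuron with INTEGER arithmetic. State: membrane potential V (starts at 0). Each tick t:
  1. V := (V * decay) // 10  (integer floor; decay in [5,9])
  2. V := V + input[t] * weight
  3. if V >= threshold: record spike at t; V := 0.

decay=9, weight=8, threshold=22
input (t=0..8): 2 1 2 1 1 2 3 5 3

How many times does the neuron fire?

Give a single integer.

Answer: 6

Derivation:
t=0: input=2 -> V=16
t=1: input=1 -> V=0 FIRE
t=2: input=2 -> V=16
t=3: input=1 -> V=0 FIRE
t=4: input=1 -> V=8
t=5: input=2 -> V=0 FIRE
t=6: input=3 -> V=0 FIRE
t=7: input=5 -> V=0 FIRE
t=8: input=3 -> V=0 FIRE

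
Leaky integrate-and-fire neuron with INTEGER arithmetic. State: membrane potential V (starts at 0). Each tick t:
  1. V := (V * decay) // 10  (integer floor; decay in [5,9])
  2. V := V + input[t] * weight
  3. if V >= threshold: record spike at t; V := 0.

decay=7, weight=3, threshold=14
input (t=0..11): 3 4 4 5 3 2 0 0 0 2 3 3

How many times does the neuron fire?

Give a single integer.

t=0: input=3 -> V=9
t=1: input=4 -> V=0 FIRE
t=2: input=4 -> V=12
t=3: input=5 -> V=0 FIRE
t=4: input=3 -> V=9
t=5: input=2 -> V=12
t=6: input=0 -> V=8
t=7: input=0 -> V=5
t=8: input=0 -> V=3
t=9: input=2 -> V=8
t=10: input=3 -> V=0 FIRE
t=11: input=3 -> V=9

Answer: 3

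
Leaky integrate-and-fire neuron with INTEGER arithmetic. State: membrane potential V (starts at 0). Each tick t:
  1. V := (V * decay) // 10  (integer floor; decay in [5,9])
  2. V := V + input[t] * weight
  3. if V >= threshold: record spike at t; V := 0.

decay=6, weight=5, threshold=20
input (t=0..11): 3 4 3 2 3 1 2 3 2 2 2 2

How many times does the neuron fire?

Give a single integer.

Answer: 4

Derivation:
t=0: input=3 -> V=15
t=1: input=4 -> V=0 FIRE
t=2: input=3 -> V=15
t=3: input=2 -> V=19
t=4: input=3 -> V=0 FIRE
t=5: input=1 -> V=5
t=6: input=2 -> V=13
t=7: input=3 -> V=0 FIRE
t=8: input=2 -> V=10
t=9: input=2 -> V=16
t=10: input=2 -> V=19
t=11: input=2 -> V=0 FIRE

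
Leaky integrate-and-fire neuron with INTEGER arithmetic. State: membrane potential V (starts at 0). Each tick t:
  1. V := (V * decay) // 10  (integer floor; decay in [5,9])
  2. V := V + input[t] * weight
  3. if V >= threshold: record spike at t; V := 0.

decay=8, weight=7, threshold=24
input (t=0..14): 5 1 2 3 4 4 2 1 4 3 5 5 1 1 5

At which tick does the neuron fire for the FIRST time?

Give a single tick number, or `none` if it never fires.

Answer: 0

Derivation:
t=0: input=5 -> V=0 FIRE
t=1: input=1 -> V=7
t=2: input=2 -> V=19
t=3: input=3 -> V=0 FIRE
t=4: input=4 -> V=0 FIRE
t=5: input=4 -> V=0 FIRE
t=6: input=2 -> V=14
t=7: input=1 -> V=18
t=8: input=4 -> V=0 FIRE
t=9: input=3 -> V=21
t=10: input=5 -> V=0 FIRE
t=11: input=5 -> V=0 FIRE
t=12: input=1 -> V=7
t=13: input=1 -> V=12
t=14: input=5 -> V=0 FIRE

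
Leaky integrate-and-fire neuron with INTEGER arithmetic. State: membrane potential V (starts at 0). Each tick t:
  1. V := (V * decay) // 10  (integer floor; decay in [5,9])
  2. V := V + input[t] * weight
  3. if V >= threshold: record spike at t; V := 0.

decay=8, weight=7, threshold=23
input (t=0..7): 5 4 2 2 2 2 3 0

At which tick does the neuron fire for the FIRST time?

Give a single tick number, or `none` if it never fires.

t=0: input=5 -> V=0 FIRE
t=1: input=4 -> V=0 FIRE
t=2: input=2 -> V=14
t=3: input=2 -> V=0 FIRE
t=4: input=2 -> V=14
t=5: input=2 -> V=0 FIRE
t=6: input=3 -> V=21
t=7: input=0 -> V=16

Answer: 0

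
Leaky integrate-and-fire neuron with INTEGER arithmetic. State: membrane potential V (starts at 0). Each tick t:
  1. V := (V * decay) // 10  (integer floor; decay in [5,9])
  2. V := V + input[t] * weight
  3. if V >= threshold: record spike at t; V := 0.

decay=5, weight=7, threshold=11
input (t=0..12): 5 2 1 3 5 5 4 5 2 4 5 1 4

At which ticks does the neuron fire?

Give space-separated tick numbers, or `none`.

t=0: input=5 -> V=0 FIRE
t=1: input=2 -> V=0 FIRE
t=2: input=1 -> V=7
t=3: input=3 -> V=0 FIRE
t=4: input=5 -> V=0 FIRE
t=5: input=5 -> V=0 FIRE
t=6: input=4 -> V=0 FIRE
t=7: input=5 -> V=0 FIRE
t=8: input=2 -> V=0 FIRE
t=9: input=4 -> V=0 FIRE
t=10: input=5 -> V=0 FIRE
t=11: input=1 -> V=7
t=12: input=4 -> V=0 FIRE

Answer: 0 1 3 4 5 6 7 8 9 10 12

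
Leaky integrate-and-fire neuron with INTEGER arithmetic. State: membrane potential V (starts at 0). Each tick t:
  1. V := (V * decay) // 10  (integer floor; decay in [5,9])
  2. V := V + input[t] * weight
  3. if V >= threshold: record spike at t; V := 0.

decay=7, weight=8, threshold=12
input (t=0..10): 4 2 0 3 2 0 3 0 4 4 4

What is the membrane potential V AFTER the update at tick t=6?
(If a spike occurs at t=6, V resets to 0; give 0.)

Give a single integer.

t=0: input=4 -> V=0 FIRE
t=1: input=2 -> V=0 FIRE
t=2: input=0 -> V=0
t=3: input=3 -> V=0 FIRE
t=4: input=2 -> V=0 FIRE
t=5: input=0 -> V=0
t=6: input=3 -> V=0 FIRE
t=7: input=0 -> V=0
t=8: input=4 -> V=0 FIRE
t=9: input=4 -> V=0 FIRE
t=10: input=4 -> V=0 FIRE

Answer: 0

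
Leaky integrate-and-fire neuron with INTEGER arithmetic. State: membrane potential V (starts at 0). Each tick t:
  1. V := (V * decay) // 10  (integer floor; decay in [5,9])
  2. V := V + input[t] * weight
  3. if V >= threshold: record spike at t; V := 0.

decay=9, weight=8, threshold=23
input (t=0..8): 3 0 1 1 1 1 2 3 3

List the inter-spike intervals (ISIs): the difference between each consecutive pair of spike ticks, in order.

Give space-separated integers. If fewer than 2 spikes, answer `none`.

Answer: 5 2 1

Derivation:
t=0: input=3 -> V=0 FIRE
t=1: input=0 -> V=0
t=2: input=1 -> V=8
t=3: input=1 -> V=15
t=4: input=1 -> V=21
t=5: input=1 -> V=0 FIRE
t=6: input=2 -> V=16
t=7: input=3 -> V=0 FIRE
t=8: input=3 -> V=0 FIRE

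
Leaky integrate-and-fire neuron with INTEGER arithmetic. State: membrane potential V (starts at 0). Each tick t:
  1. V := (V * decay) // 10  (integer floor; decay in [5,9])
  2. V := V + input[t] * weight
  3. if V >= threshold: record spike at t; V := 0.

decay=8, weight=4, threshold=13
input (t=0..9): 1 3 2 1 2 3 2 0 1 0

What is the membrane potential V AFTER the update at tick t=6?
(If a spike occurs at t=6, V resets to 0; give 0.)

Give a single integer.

t=0: input=1 -> V=4
t=1: input=3 -> V=0 FIRE
t=2: input=2 -> V=8
t=3: input=1 -> V=10
t=4: input=2 -> V=0 FIRE
t=5: input=3 -> V=12
t=6: input=2 -> V=0 FIRE
t=7: input=0 -> V=0
t=8: input=1 -> V=4
t=9: input=0 -> V=3

Answer: 0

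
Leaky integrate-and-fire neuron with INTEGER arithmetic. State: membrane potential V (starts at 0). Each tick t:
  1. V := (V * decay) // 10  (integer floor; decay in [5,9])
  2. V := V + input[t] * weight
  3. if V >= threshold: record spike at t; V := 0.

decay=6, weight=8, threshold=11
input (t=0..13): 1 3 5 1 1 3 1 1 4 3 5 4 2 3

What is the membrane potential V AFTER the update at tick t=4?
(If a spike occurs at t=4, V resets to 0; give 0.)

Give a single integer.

t=0: input=1 -> V=8
t=1: input=3 -> V=0 FIRE
t=2: input=5 -> V=0 FIRE
t=3: input=1 -> V=8
t=4: input=1 -> V=0 FIRE
t=5: input=3 -> V=0 FIRE
t=6: input=1 -> V=8
t=7: input=1 -> V=0 FIRE
t=8: input=4 -> V=0 FIRE
t=9: input=3 -> V=0 FIRE
t=10: input=5 -> V=0 FIRE
t=11: input=4 -> V=0 FIRE
t=12: input=2 -> V=0 FIRE
t=13: input=3 -> V=0 FIRE

Answer: 0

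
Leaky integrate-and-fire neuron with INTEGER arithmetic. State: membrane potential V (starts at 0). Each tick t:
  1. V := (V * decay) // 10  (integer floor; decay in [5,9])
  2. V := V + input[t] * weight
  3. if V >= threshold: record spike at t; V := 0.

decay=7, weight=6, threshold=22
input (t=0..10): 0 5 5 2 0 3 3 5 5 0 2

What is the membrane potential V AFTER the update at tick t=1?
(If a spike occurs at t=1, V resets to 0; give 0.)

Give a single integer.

Answer: 0

Derivation:
t=0: input=0 -> V=0
t=1: input=5 -> V=0 FIRE
t=2: input=5 -> V=0 FIRE
t=3: input=2 -> V=12
t=4: input=0 -> V=8
t=5: input=3 -> V=0 FIRE
t=6: input=3 -> V=18
t=7: input=5 -> V=0 FIRE
t=8: input=5 -> V=0 FIRE
t=9: input=0 -> V=0
t=10: input=2 -> V=12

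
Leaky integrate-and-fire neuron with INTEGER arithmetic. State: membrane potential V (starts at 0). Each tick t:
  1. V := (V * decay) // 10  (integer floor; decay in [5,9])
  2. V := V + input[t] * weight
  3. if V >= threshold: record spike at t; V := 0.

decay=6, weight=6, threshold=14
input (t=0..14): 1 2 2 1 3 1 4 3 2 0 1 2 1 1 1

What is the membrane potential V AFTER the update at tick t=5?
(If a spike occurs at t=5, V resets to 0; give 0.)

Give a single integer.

t=0: input=1 -> V=6
t=1: input=2 -> V=0 FIRE
t=2: input=2 -> V=12
t=3: input=1 -> V=13
t=4: input=3 -> V=0 FIRE
t=5: input=1 -> V=6
t=6: input=4 -> V=0 FIRE
t=7: input=3 -> V=0 FIRE
t=8: input=2 -> V=12
t=9: input=0 -> V=7
t=10: input=1 -> V=10
t=11: input=2 -> V=0 FIRE
t=12: input=1 -> V=6
t=13: input=1 -> V=9
t=14: input=1 -> V=11

Answer: 6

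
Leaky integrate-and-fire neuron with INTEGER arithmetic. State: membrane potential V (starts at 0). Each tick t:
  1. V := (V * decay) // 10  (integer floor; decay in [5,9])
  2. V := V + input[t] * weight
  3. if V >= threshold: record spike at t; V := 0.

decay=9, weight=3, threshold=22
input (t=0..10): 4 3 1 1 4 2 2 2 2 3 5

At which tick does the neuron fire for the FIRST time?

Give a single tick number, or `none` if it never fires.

Answer: 4

Derivation:
t=0: input=4 -> V=12
t=1: input=3 -> V=19
t=2: input=1 -> V=20
t=3: input=1 -> V=21
t=4: input=4 -> V=0 FIRE
t=5: input=2 -> V=6
t=6: input=2 -> V=11
t=7: input=2 -> V=15
t=8: input=2 -> V=19
t=9: input=3 -> V=0 FIRE
t=10: input=5 -> V=15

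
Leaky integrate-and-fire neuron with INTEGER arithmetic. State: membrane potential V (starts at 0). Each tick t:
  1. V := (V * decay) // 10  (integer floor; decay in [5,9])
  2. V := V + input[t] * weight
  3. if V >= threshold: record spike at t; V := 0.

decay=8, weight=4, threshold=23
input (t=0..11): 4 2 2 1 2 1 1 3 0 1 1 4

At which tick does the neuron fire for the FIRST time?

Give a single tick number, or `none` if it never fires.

Answer: 2

Derivation:
t=0: input=4 -> V=16
t=1: input=2 -> V=20
t=2: input=2 -> V=0 FIRE
t=3: input=1 -> V=4
t=4: input=2 -> V=11
t=5: input=1 -> V=12
t=6: input=1 -> V=13
t=7: input=3 -> V=22
t=8: input=0 -> V=17
t=9: input=1 -> V=17
t=10: input=1 -> V=17
t=11: input=4 -> V=0 FIRE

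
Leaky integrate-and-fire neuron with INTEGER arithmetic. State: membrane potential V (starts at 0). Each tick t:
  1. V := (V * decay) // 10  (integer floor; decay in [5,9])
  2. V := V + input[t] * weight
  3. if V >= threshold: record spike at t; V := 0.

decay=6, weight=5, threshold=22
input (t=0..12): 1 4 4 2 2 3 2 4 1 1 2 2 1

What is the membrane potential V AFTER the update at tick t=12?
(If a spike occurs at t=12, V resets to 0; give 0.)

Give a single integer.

Answer: 17

Derivation:
t=0: input=1 -> V=5
t=1: input=4 -> V=0 FIRE
t=2: input=4 -> V=20
t=3: input=2 -> V=0 FIRE
t=4: input=2 -> V=10
t=5: input=3 -> V=21
t=6: input=2 -> V=0 FIRE
t=7: input=4 -> V=20
t=8: input=1 -> V=17
t=9: input=1 -> V=15
t=10: input=2 -> V=19
t=11: input=2 -> V=21
t=12: input=1 -> V=17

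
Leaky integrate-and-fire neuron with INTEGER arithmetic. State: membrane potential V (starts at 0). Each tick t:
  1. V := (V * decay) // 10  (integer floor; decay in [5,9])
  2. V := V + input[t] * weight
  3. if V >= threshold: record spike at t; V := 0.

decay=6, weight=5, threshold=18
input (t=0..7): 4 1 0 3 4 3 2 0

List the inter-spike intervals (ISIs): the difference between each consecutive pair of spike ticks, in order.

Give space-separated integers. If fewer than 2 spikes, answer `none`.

t=0: input=4 -> V=0 FIRE
t=1: input=1 -> V=5
t=2: input=0 -> V=3
t=3: input=3 -> V=16
t=4: input=4 -> V=0 FIRE
t=5: input=3 -> V=15
t=6: input=2 -> V=0 FIRE
t=7: input=0 -> V=0

Answer: 4 2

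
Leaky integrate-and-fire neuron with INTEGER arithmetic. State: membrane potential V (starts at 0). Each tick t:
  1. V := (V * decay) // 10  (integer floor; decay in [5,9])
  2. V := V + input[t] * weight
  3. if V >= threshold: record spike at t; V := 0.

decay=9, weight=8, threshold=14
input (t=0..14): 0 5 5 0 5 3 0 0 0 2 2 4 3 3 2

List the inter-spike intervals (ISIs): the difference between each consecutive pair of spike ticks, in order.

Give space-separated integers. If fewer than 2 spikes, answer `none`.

t=0: input=0 -> V=0
t=1: input=5 -> V=0 FIRE
t=2: input=5 -> V=0 FIRE
t=3: input=0 -> V=0
t=4: input=5 -> V=0 FIRE
t=5: input=3 -> V=0 FIRE
t=6: input=0 -> V=0
t=7: input=0 -> V=0
t=8: input=0 -> V=0
t=9: input=2 -> V=0 FIRE
t=10: input=2 -> V=0 FIRE
t=11: input=4 -> V=0 FIRE
t=12: input=3 -> V=0 FIRE
t=13: input=3 -> V=0 FIRE
t=14: input=2 -> V=0 FIRE

Answer: 1 2 1 4 1 1 1 1 1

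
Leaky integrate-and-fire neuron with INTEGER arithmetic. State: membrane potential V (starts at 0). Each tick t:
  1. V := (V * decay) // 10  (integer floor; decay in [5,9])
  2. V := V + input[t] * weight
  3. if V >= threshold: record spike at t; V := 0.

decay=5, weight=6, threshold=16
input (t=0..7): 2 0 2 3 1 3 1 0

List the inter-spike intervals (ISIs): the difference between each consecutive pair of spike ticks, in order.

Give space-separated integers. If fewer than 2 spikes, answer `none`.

t=0: input=2 -> V=12
t=1: input=0 -> V=6
t=2: input=2 -> V=15
t=3: input=3 -> V=0 FIRE
t=4: input=1 -> V=6
t=5: input=3 -> V=0 FIRE
t=6: input=1 -> V=6
t=7: input=0 -> V=3

Answer: 2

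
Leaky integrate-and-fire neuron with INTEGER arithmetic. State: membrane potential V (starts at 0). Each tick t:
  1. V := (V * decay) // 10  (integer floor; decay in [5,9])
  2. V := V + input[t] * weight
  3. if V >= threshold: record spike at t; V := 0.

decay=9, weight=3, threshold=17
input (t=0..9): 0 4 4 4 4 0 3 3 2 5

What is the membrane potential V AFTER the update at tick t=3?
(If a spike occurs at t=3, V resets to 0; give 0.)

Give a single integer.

t=0: input=0 -> V=0
t=1: input=4 -> V=12
t=2: input=4 -> V=0 FIRE
t=3: input=4 -> V=12
t=4: input=4 -> V=0 FIRE
t=5: input=0 -> V=0
t=6: input=3 -> V=9
t=7: input=3 -> V=0 FIRE
t=8: input=2 -> V=6
t=9: input=5 -> V=0 FIRE

Answer: 12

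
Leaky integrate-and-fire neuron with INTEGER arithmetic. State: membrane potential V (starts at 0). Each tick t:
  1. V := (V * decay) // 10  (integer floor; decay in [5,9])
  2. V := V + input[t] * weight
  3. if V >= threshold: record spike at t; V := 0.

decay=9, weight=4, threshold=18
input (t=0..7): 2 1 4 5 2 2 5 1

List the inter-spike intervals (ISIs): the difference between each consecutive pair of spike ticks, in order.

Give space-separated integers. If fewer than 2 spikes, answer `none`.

t=0: input=2 -> V=8
t=1: input=1 -> V=11
t=2: input=4 -> V=0 FIRE
t=3: input=5 -> V=0 FIRE
t=4: input=2 -> V=8
t=5: input=2 -> V=15
t=6: input=5 -> V=0 FIRE
t=7: input=1 -> V=4

Answer: 1 3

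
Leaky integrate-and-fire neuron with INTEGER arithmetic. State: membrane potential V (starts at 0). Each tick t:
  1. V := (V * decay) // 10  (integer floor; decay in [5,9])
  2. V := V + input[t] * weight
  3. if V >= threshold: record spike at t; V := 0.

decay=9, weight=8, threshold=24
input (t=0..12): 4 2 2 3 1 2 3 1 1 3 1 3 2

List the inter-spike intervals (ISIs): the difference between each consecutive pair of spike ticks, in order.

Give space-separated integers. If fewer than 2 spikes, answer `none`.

t=0: input=4 -> V=0 FIRE
t=1: input=2 -> V=16
t=2: input=2 -> V=0 FIRE
t=3: input=3 -> V=0 FIRE
t=4: input=1 -> V=8
t=5: input=2 -> V=23
t=6: input=3 -> V=0 FIRE
t=7: input=1 -> V=8
t=8: input=1 -> V=15
t=9: input=3 -> V=0 FIRE
t=10: input=1 -> V=8
t=11: input=3 -> V=0 FIRE
t=12: input=2 -> V=16

Answer: 2 1 3 3 2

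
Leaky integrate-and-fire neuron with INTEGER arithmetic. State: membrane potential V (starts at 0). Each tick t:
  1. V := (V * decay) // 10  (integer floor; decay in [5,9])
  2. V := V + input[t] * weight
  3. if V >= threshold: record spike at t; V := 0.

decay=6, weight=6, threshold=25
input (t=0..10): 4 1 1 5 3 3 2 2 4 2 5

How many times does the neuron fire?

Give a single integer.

Answer: 4

Derivation:
t=0: input=4 -> V=24
t=1: input=1 -> V=20
t=2: input=1 -> V=18
t=3: input=5 -> V=0 FIRE
t=4: input=3 -> V=18
t=5: input=3 -> V=0 FIRE
t=6: input=2 -> V=12
t=7: input=2 -> V=19
t=8: input=4 -> V=0 FIRE
t=9: input=2 -> V=12
t=10: input=5 -> V=0 FIRE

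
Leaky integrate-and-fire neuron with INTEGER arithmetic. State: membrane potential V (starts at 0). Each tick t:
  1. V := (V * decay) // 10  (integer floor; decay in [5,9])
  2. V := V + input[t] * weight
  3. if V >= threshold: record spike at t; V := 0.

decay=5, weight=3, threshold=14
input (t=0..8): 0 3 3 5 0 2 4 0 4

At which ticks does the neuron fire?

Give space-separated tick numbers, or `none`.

t=0: input=0 -> V=0
t=1: input=3 -> V=9
t=2: input=3 -> V=13
t=3: input=5 -> V=0 FIRE
t=4: input=0 -> V=0
t=5: input=2 -> V=6
t=6: input=4 -> V=0 FIRE
t=7: input=0 -> V=0
t=8: input=4 -> V=12

Answer: 3 6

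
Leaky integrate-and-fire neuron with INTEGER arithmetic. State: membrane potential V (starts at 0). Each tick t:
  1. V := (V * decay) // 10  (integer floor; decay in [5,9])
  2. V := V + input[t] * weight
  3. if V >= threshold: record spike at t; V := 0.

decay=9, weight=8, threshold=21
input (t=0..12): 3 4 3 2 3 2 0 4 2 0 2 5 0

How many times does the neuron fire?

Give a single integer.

t=0: input=3 -> V=0 FIRE
t=1: input=4 -> V=0 FIRE
t=2: input=3 -> V=0 FIRE
t=3: input=2 -> V=16
t=4: input=3 -> V=0 FIRE
t=5: input=2 -> V=16
t=6: input=0 -> V=14
t=7: input=4 -> V=0 FIRE
t=8: input=2 -> V=16
t=9: input=0 -> V=14
t=10: input=2 -> V=0 FIRE
t=11: input=5 -> V=0 FIRE
t=12: input=0 -> V=0

Answer: 7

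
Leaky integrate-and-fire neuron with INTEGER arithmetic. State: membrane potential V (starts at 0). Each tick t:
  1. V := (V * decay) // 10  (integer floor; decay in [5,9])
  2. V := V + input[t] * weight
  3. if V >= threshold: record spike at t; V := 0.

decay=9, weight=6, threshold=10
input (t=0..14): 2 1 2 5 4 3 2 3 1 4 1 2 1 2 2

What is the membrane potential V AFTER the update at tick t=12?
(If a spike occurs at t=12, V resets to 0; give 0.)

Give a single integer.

Answer: 6

Derivation:
t=0: input=2 -> V=0 FIRE
t=1: input=1 -> V=6
t=2: input=2 -> V=0 FIRE
t=3: input=5 -> V=0 FIRE
t=4: input=4 -> V=0 FIRE
t=5: input=3 -> V=0 FIRE
t=6: input=2 -> V=0 FIRE
t=7: input=3 -> V=0 FIRE
t=8: input=1 -> V=6
t=9: input=4 -> V=0 FIRE
t=10: input=1 -> V=6
t=11: input=2 -> V=0 FIRE
t=12: input=1 -> V=6
t=13: input=2 -> V=0 FIRE
t=14: input=2 -> V=0 FIRE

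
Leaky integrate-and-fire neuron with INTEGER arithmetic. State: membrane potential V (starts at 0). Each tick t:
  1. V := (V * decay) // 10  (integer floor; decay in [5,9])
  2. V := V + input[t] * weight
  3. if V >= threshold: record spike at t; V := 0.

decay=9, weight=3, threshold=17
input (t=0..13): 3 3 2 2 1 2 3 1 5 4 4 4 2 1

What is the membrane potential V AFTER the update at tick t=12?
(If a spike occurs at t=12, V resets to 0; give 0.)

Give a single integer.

Answer: 16

Derivation:
t=0: input=3 -> V=9
t=1: input=3 -> V=0 FIRE
t=2: input=2 -> V=6
t=3: input=2 -> V=11
t=4: input=1 -> V=12
t=5: input=2 -> V=16
t=6: input=3 -> V=0 FIRE
t=7: input=1 -> V=3
t=8: input=5 -> V=0 FIRE
t=9: input=4 -> V=12
t=10: input=4 -> V=0 FIRE
t=11: input=4 -> V=12
t=12: input=2 -> V=16
t=13: input=1 -> V=0 FIRE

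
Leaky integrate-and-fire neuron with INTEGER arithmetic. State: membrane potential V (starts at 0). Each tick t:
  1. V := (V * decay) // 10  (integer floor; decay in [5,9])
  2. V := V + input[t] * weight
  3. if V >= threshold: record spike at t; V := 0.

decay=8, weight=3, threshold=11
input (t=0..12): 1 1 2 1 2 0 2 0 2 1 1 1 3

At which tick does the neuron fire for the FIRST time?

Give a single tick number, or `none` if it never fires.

t=0: input=1 -> V=3
t=1: input=1 -> V=5
t=2: input=2 -> V=10
t=3: input=1 -> V=0 FIRE
t=4: input=2 -> V=6
t=5: input=0 -> V=4
t=6: input=2 -> V=9
t=7: input=0 -> V=7
t=8: input=2 -> V=0 FIRE
t=9: input=1 -> V=3
t=10: input=1 -> V=5
t=11: input=1 -> V=7
t=12: input=3 -> V=0 FIRE

Answer: 3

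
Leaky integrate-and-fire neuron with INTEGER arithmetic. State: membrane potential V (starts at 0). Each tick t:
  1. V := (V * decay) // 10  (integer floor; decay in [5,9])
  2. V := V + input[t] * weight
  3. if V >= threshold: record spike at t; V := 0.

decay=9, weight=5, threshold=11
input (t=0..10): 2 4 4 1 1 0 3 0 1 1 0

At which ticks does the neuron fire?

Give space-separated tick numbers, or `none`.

t=0: input=2 -> V=10
t=1: input=4 -> V=0 FIRE
t=2: input=4 -> V=0 FIRE
t=3: input=1 -> V=5
t=4: input=1 -> V=9
t=5: input=0 -> V=8
t=6: input=3 -> V=0 FIRE
t=7: input=0 -> V=0
t=8: input=1 -> V=5
t=9: input=1 -> V=9
t=10: input=0 -> V=8

Answer: 1 2 6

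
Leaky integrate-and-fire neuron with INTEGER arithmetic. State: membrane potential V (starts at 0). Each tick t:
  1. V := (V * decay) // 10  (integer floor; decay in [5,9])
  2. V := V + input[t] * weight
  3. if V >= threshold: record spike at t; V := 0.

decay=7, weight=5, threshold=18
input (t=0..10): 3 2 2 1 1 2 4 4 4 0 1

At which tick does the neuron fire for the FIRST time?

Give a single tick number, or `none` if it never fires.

t=0: input=3 -> V=15
t=1: input=2 -> V=0 FIRE
t=2: input=2 -> V=10
t=3: input=1 -> V=12
t=4: input=1 -> V=13
t=5: input=2 -> V=0 FIRE
t=6: input=4 -> V=0 FIRE
t=7: input=4 -> V=0 FIRE
t=8: input=4 -> V=0 FIRE
t=9: input=0 -> V=0
t=10: input=1 -> V=5

Answer: 1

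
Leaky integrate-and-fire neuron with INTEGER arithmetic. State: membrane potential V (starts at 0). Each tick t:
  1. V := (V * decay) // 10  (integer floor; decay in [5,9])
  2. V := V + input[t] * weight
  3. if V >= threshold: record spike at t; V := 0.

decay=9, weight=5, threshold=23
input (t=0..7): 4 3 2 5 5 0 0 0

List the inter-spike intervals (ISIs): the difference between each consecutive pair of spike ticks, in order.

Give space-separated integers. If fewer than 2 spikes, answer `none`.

t=0: input=4 -> V=20
t=1: input=3 -> V=0 FIRE
t=2: input=2 -> V=10
t=3: input=5 -> V=0 FIRE
t=4: input=5 -> V=0 FIRE
t=5: input=0 -> V=0
t=6: input=0 -> V=0
t=7: input=0 -> V=0

Answer: 2 1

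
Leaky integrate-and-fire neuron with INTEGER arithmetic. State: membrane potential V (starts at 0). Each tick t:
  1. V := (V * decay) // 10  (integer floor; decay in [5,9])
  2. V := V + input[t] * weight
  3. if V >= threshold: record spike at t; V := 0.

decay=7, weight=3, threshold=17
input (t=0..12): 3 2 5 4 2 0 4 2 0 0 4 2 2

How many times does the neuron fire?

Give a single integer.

t=0: input=3 -> V=9
t=1: input=2 -> V=12
t=2: input=5 -> V=0 FIRE
t=3: input=4 -> V=12
t=4: input=2 -> V=14
t=5: input=0 -> V=9
t=6: input=4 -> V=0 FIRE
t=7: input=2 -> V=6
t=8: input=0 -> V=4
t=9: input=0 -> V=2
t=10: input=4 -> V=13
t=11: input=2 -> V=15
t=12: input=2 -> V=16

Answer: 2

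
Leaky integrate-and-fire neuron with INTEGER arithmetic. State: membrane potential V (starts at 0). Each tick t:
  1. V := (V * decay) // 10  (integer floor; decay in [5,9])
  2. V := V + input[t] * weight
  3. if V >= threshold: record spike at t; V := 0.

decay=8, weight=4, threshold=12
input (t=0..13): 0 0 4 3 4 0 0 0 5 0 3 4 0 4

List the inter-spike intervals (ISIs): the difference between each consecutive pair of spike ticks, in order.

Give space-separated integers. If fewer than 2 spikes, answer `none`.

Answer: 1 1 4 2 1 2

Derivation:
t=0: input=0 -> V=0
t=1: input=0 -> V=0
t=2: input=4 -> V=0 FIRE
t=3: input=3 -> V=0 FIRE
t=4: input=4 -> V=0 FIRE
t=5: input=0 -> V=0
t=6: input=0 -> V=0
t=7: input=0 -> V=0
t=8: input=5 -> V=0 FIRE
t=9: input=0 -> V=0
t=10: input=3 -> V=0 FIRE
t=11: input=4 -> V=0 FIRE
t=12: input=0 -> V=0
t=13: input=4 -> V=0 FIRE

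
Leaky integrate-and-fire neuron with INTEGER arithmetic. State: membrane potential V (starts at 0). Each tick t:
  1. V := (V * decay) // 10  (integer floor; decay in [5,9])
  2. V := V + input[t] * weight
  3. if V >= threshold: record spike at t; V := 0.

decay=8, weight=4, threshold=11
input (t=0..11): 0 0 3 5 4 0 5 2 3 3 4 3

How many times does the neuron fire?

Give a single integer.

t=0: input=0 -> V=0
t=1: input=0 -> V=0
t=2: input=3 -> V=0 FIRE
t=3: input=5 -> V=0 FIRE
t=4: input=4 -> V=0 FIRE
t=5: input=0 -> V=0
t=6: input=5 -> V=0 FIRE
t=7: input=2 -> V=8
t=8: input=3 -> V=0 FIRE
t=9: input=3 -> V=0 FIRE
t=10: input=4 -> V=0 FIRE
t=11: input=3 -> V=0 FIRE

Answer: 8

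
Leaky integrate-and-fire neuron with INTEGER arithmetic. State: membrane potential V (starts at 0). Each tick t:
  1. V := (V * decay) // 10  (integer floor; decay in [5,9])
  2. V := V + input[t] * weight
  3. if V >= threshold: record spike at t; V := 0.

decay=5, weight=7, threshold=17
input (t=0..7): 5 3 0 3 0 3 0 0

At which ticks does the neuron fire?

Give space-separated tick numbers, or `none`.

Answer: 0 1 3 5

Derivation:
t=0: input=5 -> V=0 FIRE
t=1: input=3 -> V=0 FIRE
t=2: input=0 -> V=0
t=3: input=3 -> V=0 FIRE
t=4: input=0 -> V=0
t=5: input=3 -> V=0 FIRE
t=6: input=0 -> V=0
t=7: input=0 -> V=0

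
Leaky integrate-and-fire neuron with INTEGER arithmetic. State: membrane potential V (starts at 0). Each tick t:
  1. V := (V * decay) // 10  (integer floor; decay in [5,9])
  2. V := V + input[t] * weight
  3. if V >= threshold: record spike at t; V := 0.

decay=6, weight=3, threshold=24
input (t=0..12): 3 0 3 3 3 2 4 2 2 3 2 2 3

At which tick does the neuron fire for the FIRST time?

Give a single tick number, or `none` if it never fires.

t=0: input=3 -> V=9
t=1: input=0 -> V=5
t=2: input=3 -> V=12
t=3: input=3 -> V=16
t=4: input=3 -> V=18
t=5: input=2 -> V=16
t=6: input=4 -> V=21
t=7: input=2 -> V=18
t=8: input=2 -> V=16
t=9: input=3 -> V=18
t=10: input=2 -> V=16
t=11: input=2 -> V=15
t=12: input=3 -> V=18

Answer: none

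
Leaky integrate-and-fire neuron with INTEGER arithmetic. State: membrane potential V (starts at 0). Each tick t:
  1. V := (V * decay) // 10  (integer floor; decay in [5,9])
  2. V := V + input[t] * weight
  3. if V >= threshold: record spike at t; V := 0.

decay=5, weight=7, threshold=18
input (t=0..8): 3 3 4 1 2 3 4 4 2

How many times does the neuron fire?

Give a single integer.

t=0: input=3 -> V=0 FIRE
t=1: input=3 -> V=0 FIRE
t=2: input=4 -> V=0 FIRE
t=3: input=1 -> V=7
t=4: input=2 -> V=17
t=5: input=3 -> V=0 FIRE
t=6: input=4 -> V=0 FIRE
t=7: input=4 -> V=0 FIRE
t=8: input=2 -> V=14

Answer: 6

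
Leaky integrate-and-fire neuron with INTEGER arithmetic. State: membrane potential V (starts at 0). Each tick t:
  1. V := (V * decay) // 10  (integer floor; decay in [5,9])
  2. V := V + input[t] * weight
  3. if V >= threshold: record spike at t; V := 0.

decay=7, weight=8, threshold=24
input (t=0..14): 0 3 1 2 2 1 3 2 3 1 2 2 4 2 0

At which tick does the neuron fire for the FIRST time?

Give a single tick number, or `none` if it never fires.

t=0: input=0 -> V=0
t=1: input=3 -> V=0 FIRE
t=2: input=1 -> V=8
t=3: input=2 -> V=21
t=4: input=2 -> V=0 FIRE
t=5: input=1 -> V=8
t=6: input=3 -> V=0 FIRE
t=7: input=2 -> V=16
t=8: input=3 -> V=0 FIRE
t=9: input=1 -> V=8
t=10: input=2 -> V=21
t=11: input=2 -> V=0 FIRE
t=12: input=4 -> V=0 FIRE
t=13: input=2 -> V=16
t=14: input=0 -> V=11

Answer: 1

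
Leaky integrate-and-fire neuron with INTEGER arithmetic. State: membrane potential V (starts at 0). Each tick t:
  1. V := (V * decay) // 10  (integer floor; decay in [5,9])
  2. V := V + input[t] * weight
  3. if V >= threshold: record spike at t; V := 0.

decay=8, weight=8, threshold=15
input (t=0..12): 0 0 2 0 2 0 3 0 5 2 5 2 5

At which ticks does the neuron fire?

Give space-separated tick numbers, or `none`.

Answer: 2 4 6 8 9 10 11 12

Derivation:
t=0: input=0 -> V=0
t=1: input=0 -> V=0
t=2: input=2 -> V=0 FIRE
t=3: input=0 -> V=0
t=4: input=2 -> V=0 FIRE
t=5: input=0 -> V=0
t=6: input=3 -> V=0 FIRE
t=7: input=0 -> V=0
t=8: input=5 -> V=0 FIRE
t=9: input=2 -> V=0 FIRE
t=10: input=5 -> V=0 FIRE
t=11: input=2 -> V=0 FIRE
t=12: input=5 -> V=0 FIRE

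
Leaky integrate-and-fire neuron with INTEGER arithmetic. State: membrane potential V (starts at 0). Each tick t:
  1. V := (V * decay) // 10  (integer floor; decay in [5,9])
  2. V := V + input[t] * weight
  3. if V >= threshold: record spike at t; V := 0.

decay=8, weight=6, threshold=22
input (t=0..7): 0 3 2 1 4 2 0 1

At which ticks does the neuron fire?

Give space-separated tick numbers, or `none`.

t=0: input=0 -> V=0
t=1: input=3 -> V=18
t=2: input=2 -> V=0 FIRE
t=3: input=1 -> V=6
t=4: input=4 -> V=0 FIRE
t=5: input=2 -> V=12
t=6: input=0 -> V=9
t=7: input=1 -> V=13

Answer: 2 4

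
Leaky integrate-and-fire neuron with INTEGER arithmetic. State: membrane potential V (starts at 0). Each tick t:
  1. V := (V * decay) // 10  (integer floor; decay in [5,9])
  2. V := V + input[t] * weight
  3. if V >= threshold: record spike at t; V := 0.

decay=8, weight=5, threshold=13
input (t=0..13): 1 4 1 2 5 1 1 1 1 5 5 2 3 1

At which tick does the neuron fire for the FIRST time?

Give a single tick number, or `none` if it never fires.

t=0: input=1 -> V=5
t=1: input=4 -> V=0 FIRE
t=2: input=1 -> V=5
t=3: input=2 -> V=0 FIRE
t=4: input=5 -> V=0 FIRE
t=5: input=1 -> V=5
t=6: input=1 -> V=9
t=7: input=1 -> V=12
t=8: input=1 -> V=0 FIRE
t=9: input=5 -> V=0 FIRE
t=10: input=5 -> V=0 FIRE
t=11: input=2 -> V=10
t=12: input=3 -> V=0 FIRE
t=13: input=1 -> V=5

Answer: 1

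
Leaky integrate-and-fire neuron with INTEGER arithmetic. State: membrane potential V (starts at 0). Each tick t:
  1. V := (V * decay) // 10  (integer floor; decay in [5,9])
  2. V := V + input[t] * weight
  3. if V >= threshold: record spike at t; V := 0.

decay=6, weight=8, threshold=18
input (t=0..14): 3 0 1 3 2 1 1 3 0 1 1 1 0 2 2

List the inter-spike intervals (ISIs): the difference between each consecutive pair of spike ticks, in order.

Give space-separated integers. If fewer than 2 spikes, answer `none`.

t=0: input=3 -> V=0 FIRE
t=1: input=0 -> V=0
t=2: input=1 -> V=8
t=3: input=3 -> V=0 FIRE
t=4: input=2 -> V=16
t=5: input=1 -> V=17
t=6: input=1 -> V=0 FIRE
t=7: input=3 -> V=0 FIRE
t=8: input=0 -> V=0
t=9: input=1 -> V=8
t=10: input=1 -> V=12
t=11: input=1 -> V=15
t=12: input=0 -> V=9
t=13: input=2 -> V=0 FIRE
t=14: input=2 -> V=16

Answer: 3 3 1 6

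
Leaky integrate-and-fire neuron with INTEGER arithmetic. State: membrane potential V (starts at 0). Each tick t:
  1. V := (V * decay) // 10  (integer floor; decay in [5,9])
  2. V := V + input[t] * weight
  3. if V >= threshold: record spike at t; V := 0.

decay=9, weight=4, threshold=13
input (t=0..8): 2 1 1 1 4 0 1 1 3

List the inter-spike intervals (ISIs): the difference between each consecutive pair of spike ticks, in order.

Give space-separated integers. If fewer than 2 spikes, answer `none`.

Answer: 2 4

Derivation:
t=0: input=2 -> V=8
t=1: input=1 -> V=11
t=2: input=1 -> V=0 FIRE
t=3: input=1 -> V=4
t=4: input=4 -> V=0 FIRE
t=5: input=0 -> V=0
t=6: input=1 -> V=4
t=7: input=1 -> V=7
t=8: input=3 -> V=0 FIRE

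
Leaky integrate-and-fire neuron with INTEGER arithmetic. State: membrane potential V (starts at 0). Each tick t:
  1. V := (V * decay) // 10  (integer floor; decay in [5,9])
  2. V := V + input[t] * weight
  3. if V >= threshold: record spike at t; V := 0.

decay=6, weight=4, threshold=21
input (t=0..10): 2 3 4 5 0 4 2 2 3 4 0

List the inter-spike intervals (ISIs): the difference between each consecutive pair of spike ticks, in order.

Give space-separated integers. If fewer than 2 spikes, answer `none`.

t=0: input=2 -> V=8
t=1: input=3 -> V=16
t=2: input=4 -> V=0 FIRE
t=3: input=5 -> V=20
t=4: input=0 -> V=12
t=5: input=4 -> V=0 FIRE
t=6: input=2 -> V=8
t=7: input=2 -> V=12
t=8: input=3 -> V=19
t=9: input=4 -> V=0 FIRE
t=10: input=0 -> V=0

Answer: 3 4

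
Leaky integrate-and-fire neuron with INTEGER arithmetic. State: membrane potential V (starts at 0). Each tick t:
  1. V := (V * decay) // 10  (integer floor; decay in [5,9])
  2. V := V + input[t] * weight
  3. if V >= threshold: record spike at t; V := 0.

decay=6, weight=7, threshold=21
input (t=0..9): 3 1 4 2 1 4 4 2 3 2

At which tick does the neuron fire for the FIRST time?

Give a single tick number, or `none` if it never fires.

t=0: input=3 -> V=0 FIRE
t=1: input=1 -> V=7
t=2: input=4 -> V=0 FIRE
t=3: input=2 -> V=14
t=4: input=1 -> V=15
t=5: input=4 -> V=0 FIRE
t=6: input=4 -> V=0 FIRE
t=7: input=2 -> V=14
t=8: input=3 -> V=0 FIRE
t=9: input=2 -> V=14

Answer: 0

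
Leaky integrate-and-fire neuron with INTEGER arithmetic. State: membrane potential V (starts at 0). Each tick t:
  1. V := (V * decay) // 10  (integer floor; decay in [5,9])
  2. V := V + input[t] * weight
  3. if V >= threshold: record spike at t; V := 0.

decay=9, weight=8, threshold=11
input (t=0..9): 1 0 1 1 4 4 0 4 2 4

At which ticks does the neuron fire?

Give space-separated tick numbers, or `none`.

Answer: 2 4 5 7 8 9

Derivation:
t=0: input=1 -> V=8
t=1: input=0 -> V=7
t=2: input=1 -> V=0 FIRE
t=3: input=1 -> V=8
t=4: input=4 -> V=0 FIRE
t=5: input=4 -> V=0 FIRE
t=6: input=0 -> V=0
t=7: input=4 -> V=0 FIRE
t=8: input=2 -> V=0 FIRE
t=9: input=4 -> V=0 FIRE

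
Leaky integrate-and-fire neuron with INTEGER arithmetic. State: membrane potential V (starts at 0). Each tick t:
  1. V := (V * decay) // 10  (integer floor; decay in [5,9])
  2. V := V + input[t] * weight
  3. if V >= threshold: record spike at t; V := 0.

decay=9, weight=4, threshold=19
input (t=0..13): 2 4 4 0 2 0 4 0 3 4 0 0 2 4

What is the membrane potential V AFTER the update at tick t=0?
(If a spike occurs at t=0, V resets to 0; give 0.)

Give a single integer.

t=0: input=2 -> V=8
t=1: input=4 -> V=0 FIRE
t=2: input=4 -> V=16
t=3: input=0 -> V=14
t=4: input=2 -> V=0 FIRE
t=5: input=0 -> V=0
t=6: input=4 -> V=16
t=7: input=0 -> V=14
t=8: input=3 -> V=0 FIRE
t=9: input=4 -> V=16
t=10: input=0 -> V=14
t=11: input=0 -> V=12
t=12: input=2 -> V=18
t=13: input=4 -> V=0 FIRE

Answer: 8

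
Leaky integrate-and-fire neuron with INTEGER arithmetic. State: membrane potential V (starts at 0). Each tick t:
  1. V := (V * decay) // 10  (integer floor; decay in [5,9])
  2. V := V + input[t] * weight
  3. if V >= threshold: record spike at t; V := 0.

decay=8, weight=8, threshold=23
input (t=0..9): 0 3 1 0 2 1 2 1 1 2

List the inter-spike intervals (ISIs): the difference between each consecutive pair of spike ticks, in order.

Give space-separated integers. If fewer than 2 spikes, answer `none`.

t=0: input=0 -> V=0
t=1: input=3 -> V=0 FIRE
t=2: input=1 -> V=8
t=3: input=0 -> V=6
t=4: input=2 -> V=20
t=5: input=1 -> V=0 FIRE
t=6: input=2 -> V=16
t=7: input=1 -> V=20
t=8: input=1 -> V=0 FIRE
t=9: input=2 -> V=16

Answer: 4 3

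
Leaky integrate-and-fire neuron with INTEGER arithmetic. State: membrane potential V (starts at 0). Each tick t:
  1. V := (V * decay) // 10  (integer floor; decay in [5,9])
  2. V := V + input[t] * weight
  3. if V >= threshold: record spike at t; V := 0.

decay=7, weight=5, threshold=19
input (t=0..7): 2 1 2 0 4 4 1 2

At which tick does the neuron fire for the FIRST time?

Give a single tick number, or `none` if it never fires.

Answer: 4

Derivation:
t=0: input=2 -> V=10
t=1: input=1 -> V=12
t=2: input=2 -> V=18
t=3: input=0 -> V=12
t=4: input=4 -> V=0 FIRE
t=5: input=4 -> V=0 FIRE
t=6: input=1 -> V=5
t=7: input=2 -> V=13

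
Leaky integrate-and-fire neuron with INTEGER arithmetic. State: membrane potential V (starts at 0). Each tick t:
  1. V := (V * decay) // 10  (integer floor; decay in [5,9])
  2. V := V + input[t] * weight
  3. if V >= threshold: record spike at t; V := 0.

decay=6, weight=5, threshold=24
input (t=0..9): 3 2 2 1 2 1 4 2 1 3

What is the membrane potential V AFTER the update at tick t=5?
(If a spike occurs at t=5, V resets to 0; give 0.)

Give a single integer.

t=0: input=3 -> V=15
t=1: input=2 -> V=19
t=2: input=2 -> V=21
t=3: input=1 -> V=17
t=4: input=2 -> V=20
t=5: input=1 -> V=17
t=6: input=4 -> V=0 FIRE
t=7: input=2 -> V=10
t=8: input=1 -> V=11
t=9: input=3 -> V=21

Answer: 17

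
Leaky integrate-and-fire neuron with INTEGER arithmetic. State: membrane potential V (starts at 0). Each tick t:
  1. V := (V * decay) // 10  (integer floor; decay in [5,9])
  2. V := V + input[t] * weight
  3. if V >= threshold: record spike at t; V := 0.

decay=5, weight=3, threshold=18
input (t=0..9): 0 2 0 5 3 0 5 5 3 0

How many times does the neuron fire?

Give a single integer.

Answer: 1

Derivation:
t=0: input=0 -> V=0
t=1: input=2 -> V=6
t=2: input=0 -> V=3
t=3: input=5 -> V=16
t=4: input=3 -> V=17
t=5: input=0 -> V=8
t=6: input=5 -> V=0 FIRE
t=7: input=5 -> V=15
t=8: input=3 -> V=16
t=9: input=0 -> V=8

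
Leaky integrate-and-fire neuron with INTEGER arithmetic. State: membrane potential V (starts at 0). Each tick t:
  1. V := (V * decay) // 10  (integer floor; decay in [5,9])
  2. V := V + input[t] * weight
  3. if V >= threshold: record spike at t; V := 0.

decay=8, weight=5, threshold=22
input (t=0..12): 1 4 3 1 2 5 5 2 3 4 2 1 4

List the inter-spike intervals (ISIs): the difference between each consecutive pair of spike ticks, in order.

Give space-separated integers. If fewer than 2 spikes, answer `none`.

Answer: 3 1 1 2 2 2

Derivation:
t=0: input=1 -> V=5
t=1: input=4 -> V=0 FIRE
t=2: input=3 -> V=15
t=3: input=1 -> V=17
t=4: input=2 -> V=0 FIRE
t=5: input=5 -> V=0 FIRE
t=6: input=5 -> V=0 FIRE
t=7: input=2 -> V=10
t=8: input=3 -> V=0 FIRE
t=9: input=4 -> V=20
t=10: input=2 -> V=0 FIRE
t=11: input=1 -> V=5
t=12: input=4 -> V=0 FIRE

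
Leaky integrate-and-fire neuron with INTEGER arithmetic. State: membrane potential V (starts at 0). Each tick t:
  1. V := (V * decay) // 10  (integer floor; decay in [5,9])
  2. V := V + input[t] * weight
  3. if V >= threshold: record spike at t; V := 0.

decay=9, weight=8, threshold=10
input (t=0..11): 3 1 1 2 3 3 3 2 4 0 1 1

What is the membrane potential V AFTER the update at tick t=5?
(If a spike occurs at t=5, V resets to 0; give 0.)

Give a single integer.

Answer: 0

Derivation:
t=0: input=3 -> V=0 FIRE
t=1: input=1 -> V=8
t=2: input=1 -> V=0 FIRE
t=3: input=2 -> V=0 FIRE
t=4: input=3 -> V=0 FIRE
t=5: input=3 -> V=0 FIRE
t=6: input=3 -> V=0 FIRE
t=7: input=2 -> V=0 FIRE
t=8: input=4 -> V=0 FIRE
t=9: input=0 -> V=0
t=10: input=1 -> V=8
t=11: input=1 -> V=0 FIRE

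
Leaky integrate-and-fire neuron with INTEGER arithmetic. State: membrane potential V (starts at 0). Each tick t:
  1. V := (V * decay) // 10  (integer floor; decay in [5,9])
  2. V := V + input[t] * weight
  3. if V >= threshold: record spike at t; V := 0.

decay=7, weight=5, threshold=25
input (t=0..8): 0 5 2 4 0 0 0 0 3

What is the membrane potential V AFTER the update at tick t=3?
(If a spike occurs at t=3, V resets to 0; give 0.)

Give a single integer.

Answer: 0

Derivation:
t=0: input=0 -> V=0
t=1: input=5 -> V=0 FIRE
t=2: input=2 -> V=10
t=3: input=4 -> V=0 FIRE
t=4: input=0 -> V=0
t=5: input=0 -> V=0
t=6: input=0 -> V=0
t=7: input=0 -> V=0
t=8: input=3 -> V=15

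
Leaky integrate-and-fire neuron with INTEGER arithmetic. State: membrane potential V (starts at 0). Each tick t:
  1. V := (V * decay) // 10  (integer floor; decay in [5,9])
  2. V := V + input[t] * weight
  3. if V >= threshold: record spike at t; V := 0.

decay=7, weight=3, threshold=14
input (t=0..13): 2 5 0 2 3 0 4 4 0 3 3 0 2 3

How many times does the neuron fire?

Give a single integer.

Answer: 4

Derivation:
t=0: input=2 -> V=6
t=1: input=5 -> V=0 FIRE
t=2: input=0 -> V=0
t=3: input=2 -> V=6
t=4: input=3 -> V=13
t=5: input=0 -> V=9
t=6: input=4 -> V=0 FIRE
t=7: input=4 -> V=12
t=8: input=0 -> V=8
t=9: input=3 -> V=0 FIRE
t=10: input=3 -> V=9
t=11: input=0 -> V=6
t=12: input=2 -> V=10
t=13: input=3 -> V=0 FIRE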